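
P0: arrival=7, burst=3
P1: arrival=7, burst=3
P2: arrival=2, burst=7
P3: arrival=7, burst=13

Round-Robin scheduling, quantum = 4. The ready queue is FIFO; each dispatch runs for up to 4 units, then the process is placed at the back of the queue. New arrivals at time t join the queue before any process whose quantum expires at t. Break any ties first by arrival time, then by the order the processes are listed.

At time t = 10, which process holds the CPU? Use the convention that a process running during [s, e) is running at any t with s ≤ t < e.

P0

Schedule: | idle 0-2 | P2 2-9 | P0 9-12 | P1 12-15 | P3 15-28 |
Completion: P0=12  P1=15  P2=9  P3=28
Turnaround (C−A): P0=5  P1=8  P2=7  P3=21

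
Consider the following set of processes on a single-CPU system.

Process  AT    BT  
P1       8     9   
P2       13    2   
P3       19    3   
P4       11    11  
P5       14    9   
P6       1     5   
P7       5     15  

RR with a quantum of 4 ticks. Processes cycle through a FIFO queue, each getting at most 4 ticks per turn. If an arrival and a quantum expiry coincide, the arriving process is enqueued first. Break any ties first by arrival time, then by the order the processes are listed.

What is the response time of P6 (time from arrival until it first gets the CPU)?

Schedule: | idle 0-1 | P6 1-5 | P7 5-9 | P6 9-10 | P1 10-14 | P7 14-18 | P4 18-22 | P2 22-24 | P5 24-28 | P1 28-32 | P7 32-36 | P3 36-39 | P4 39-43 | P5 43-47 | P1 47-48 | P7 48-51 | P4 51-54 | P5 54-55 |
Completion: P1=48  P2=24  P3=39  P4=54  P5=55  P6=10  P7=51
Turnaround (C−A): P1=40  P2=11  P3=20  P4=43  P5=41  P6=9  P7=46
Response(P6) = first start − arrival = 1 − 1 = 0

0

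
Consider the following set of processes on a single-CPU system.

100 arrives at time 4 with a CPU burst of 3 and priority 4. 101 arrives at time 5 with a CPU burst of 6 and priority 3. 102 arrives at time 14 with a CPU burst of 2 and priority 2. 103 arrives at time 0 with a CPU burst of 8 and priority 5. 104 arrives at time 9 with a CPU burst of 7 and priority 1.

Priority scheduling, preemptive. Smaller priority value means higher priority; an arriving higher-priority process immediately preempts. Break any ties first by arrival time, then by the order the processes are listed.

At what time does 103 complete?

Schedule: | 103 0-4 | 100 4-5 | 101 5-9 | 104 9-16 | 102 16-18 | 101 18-20 | 100 20-22 | 103 22-26 |
Completion: 100=22  101=20  102=18  103=26  104=16

26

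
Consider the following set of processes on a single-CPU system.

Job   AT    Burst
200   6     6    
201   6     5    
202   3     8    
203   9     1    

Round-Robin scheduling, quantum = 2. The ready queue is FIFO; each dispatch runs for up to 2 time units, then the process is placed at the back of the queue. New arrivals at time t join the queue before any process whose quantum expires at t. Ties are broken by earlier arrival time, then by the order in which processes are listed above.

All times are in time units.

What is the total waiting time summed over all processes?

35

Schedule: | idle 0-3 | 202 3-7 | 200 7-9 | 201 9-11 | 202 11-13 | 203 13-14 | 200 14-16 | 201 16-18 | 202 18-20 | 200 20-22 | 201 22-23 |
Completion: 200=22  201=23  202=20  203=14
Turnaround (C−A): 200=16  201=17  202=17  203=5
Waiting = turnaround − burst: 200=10, 201=12, 202=9, 203=4
Total waiting = 10 + 12 + 9 + 4 = 35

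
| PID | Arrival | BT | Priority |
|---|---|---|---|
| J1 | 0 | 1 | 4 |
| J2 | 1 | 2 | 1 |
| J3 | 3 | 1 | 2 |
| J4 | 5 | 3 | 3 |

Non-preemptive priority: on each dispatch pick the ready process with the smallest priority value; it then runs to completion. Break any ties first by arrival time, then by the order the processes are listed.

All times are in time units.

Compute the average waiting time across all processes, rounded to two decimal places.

0.00

Schedule: | J1 0-1 | J2 1-3 | J3 3-4 | idle 4-5 | J4 5-8 |
Completion: J1=1  J2=3  J3=4  J4=8
Turnaround (C−A): J1=1  J2=2  J3=1  J4=3
Waiting times: J1=0, J2=0, J3=0, J4=0
Average waiting = (0+0+0+0) / 4 = 0/4 = 0.00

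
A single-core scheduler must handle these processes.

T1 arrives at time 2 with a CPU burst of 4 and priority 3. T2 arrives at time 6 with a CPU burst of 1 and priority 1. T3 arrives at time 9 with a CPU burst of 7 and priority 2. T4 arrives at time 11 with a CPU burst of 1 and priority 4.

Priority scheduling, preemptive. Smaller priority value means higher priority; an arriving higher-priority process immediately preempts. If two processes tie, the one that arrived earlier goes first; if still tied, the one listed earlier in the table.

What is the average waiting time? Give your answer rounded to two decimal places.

Schedule: | idle 0-2 | T1 2-6 | T2 6-7 | idle 7-9 | T3 9-16 | T4 16-17 |
Completion: T1=6  T2=7  T3=16  T4=17
Turnaround (C−A): T1=4  T2=1  T3=7  T4=6
Waiting times: T1=0, T2=0, T3=0, T4=5
Average waiting = (0+0+0+5) / 4 = 5/4 = 1.25

1.25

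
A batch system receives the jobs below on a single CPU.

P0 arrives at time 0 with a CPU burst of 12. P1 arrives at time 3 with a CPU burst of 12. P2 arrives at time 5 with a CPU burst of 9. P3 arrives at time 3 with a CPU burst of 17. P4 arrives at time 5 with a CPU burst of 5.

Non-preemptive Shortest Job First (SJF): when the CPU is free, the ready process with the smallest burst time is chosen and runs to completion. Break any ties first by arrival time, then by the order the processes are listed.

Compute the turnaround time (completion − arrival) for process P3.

52

Timeline: | P0 0-12 | P4 12-17 | P2 17-26 | P1 26-38 | P3 38-55 |
Completion: P0=12  P1=38  P2=26  P3=55  P4=17
Turnaround (C−A): P0=12  P1=35  P2=21  P3=52  P4=12
Turnaround(P3) = completion − arrival = 55 − 3 = 52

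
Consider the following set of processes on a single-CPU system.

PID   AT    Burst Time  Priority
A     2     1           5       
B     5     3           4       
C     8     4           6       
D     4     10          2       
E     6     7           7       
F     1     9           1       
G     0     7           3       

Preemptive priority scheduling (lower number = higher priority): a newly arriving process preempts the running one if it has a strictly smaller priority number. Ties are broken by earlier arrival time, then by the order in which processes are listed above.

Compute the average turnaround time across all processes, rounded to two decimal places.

Timeline: | G 0-1 | F 1-10 | D 10-20 | G 20-26 | B 26-29 | A 29-30 | C 30-34 | E 34-41 |
Completion: A=30  B=29  C=34  D=20  E=41  F=10  G=26
Turnaround times: A=28, B=24, C=26, D=16, E=35, F=9, G=26
Average turnaround = (28+24+26+16+35+9+26) / 7 = 164/7 = 23.43

23.43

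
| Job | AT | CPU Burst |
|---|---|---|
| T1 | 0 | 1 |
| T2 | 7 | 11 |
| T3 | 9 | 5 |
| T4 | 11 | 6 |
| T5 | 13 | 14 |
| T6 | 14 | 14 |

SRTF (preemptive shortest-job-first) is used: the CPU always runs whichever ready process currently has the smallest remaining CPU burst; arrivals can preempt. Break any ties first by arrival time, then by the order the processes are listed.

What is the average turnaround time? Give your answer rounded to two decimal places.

18.33

Schedule: | T1 0-1 | idle 1-7 | T2 7-9 | T3 9-14 | T4 14-20 | T2 20-29 | T5 29-43 | T6 43-57 |
Completion: T1=1  T2=29  T3=14  T4=20  T5=43  T6=57
Turnaround times: T1=1, T2=22, T3=5, T4=9, T5=30, T6=43
Average turnaround = (1+22+5+9+30+43) / 6 = 110/6 = 18.33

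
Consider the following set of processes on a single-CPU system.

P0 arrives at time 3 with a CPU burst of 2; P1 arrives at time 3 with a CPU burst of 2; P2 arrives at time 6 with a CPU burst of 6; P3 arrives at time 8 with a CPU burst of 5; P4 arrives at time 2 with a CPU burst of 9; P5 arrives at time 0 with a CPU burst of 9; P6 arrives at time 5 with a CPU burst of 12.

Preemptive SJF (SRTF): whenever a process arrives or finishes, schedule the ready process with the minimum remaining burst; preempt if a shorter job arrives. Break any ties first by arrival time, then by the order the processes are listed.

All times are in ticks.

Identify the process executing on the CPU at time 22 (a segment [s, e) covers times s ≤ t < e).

Gantt: | P5 0-3 | P0 3-5 | P1 5-7 | P5 7-13 | P3 13-18 | P2 18-24 | P4 24-33 | P6 33-45 |
Completion: P0=5  P1=7  P2=24  P3=18  P4=33  P5=13  P6=45
Turnaround (C−A): P0=2  P1=4  P2=18  P3=10  P4=31  P5=13  P6=40

P2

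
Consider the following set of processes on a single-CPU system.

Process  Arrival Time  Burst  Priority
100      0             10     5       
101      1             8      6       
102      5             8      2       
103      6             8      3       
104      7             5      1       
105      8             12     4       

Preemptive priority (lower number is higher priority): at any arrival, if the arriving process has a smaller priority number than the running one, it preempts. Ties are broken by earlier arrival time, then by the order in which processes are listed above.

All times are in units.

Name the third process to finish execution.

Timeline: | 100 0-5 | 102 5-7 | 104 7-12 | 102 12-18 | 103 18-26 | 105 26-38 | 100 38-43 | 101 43-51 |
Completion: 100=43  101=51  102=18  103=26  104=12  105=38
Finish order: 104 → 102 → 103 → 105 → 100 → 101

103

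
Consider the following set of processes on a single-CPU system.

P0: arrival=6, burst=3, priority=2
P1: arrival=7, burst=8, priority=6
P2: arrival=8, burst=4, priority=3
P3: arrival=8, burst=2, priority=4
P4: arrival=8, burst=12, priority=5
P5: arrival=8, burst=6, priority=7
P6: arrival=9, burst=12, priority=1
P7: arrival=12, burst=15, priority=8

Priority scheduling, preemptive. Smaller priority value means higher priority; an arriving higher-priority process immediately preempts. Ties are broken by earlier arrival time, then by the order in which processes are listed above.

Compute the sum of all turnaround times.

223

Timeline: | idle 0-6 | P0 6-9 | P6 9-21 | P2 21-25 | P3 25-27 | P4 27-39 | P1 39-47 | P5 47-53 | P7 53-68 |
Completion: P0=9  P1=47  P2=25  P3=27  P4=39  P5=53  P6=21  P7=68
Turnaround (C−A): P0=3  P1=40  P2=17  P3=19  P4=31  P5=45  P6=12  P7=56
Turnaround = completion − arrival: P0=3, P1=40, P2=17, P3=19, P4=31, P5=45, P6=12, P7=56
Total turnaround = 3 + 40 + 17 + 19 + 31 + 45 + 12 + 56 = 223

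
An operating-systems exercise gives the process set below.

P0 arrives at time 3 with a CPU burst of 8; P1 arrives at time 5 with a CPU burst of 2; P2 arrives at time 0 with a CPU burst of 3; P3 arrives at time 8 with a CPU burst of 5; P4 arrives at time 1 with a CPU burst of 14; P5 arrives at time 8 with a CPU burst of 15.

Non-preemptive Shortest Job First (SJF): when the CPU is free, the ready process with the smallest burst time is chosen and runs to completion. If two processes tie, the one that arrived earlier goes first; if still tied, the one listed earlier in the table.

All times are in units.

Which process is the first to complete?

P2

Gantt: | P2 0-3 | P0 3-11 | P1 11-13 | P3 13-18 | P4 18-32 | P5 32-47 |
Completion: P0=11  P1=13  P2=3  P3=18  P4=32  P5=47
Turnaround (C−A): P0=8  P1=8  P2=3  P3=10  P4=31  P5=39
Finish order: P2 → P0 → P1 → P3 → P4 → P5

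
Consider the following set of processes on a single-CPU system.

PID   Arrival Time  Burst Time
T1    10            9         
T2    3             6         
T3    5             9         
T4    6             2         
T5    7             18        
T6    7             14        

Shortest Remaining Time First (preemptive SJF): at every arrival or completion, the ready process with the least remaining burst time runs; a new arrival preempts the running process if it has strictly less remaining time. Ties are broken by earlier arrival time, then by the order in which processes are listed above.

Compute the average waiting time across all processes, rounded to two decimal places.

Schedule: | idle 0-3 | T2 3-6 | T4 6-8 | T2 8-11 | T3 11-20 | T1 20-29 | T6 29-43 | T5 43-61 |
Completion: T1=29  T2=11  T3=20  T4=8  T5=61  T6=43
Waiting times: T1=10, T2=2, T3=6, T4=0, T5=36, T6=22
Average waiting = (10+2+6+0+36+22) / 6 = 76/6 = 12.67

12.67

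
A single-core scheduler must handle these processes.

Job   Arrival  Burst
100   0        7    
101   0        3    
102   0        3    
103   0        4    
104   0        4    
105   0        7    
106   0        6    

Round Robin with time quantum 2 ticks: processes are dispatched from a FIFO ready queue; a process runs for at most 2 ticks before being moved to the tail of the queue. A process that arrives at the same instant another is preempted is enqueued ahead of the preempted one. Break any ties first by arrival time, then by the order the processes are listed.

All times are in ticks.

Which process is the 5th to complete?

106

Schedule: | 100 0-2 | 101 2-4 | 102 4-6 | 103 6-8 | 104 8-10 | 105 10-12 | 106 12-14 | 100 14-16 | 101 16-17 | 102 17-18 | 103 18-20 | 104 20-22 | 105 22-24 | 106 24-26 | 100 26-28 | 105 28-30 | 106 30-32 | 100 32-33 | 105 33-34 |
Completion: 100=33  101=17  102=18  103=20  104=22  105=34  106=32
Turnaround (C−A): 100=33  101=17  102=18  103=20  104=22  105=34  106=32
Finish order: 101 → 102 → 103 → 104 → 106 → 100 → 105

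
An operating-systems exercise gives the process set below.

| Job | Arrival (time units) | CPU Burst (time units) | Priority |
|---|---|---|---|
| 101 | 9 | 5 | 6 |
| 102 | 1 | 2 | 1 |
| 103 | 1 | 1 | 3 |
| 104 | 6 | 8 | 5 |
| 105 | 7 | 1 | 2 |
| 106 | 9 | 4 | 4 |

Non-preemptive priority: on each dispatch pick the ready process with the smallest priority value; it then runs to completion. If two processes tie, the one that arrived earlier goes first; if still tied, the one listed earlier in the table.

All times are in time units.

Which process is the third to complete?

Gantt: | idle 0-1 | 102 1-3 | 103 3-4 | idle 4-6 | 104 6-14 | 105 14-15 | 106 15-19 | 101 19-24 |
Completion: 101=24  102=3  103=4  104=14  105=15  106=19
Finish order: 102 → 103 → 104 → 105 → 106 → 101

104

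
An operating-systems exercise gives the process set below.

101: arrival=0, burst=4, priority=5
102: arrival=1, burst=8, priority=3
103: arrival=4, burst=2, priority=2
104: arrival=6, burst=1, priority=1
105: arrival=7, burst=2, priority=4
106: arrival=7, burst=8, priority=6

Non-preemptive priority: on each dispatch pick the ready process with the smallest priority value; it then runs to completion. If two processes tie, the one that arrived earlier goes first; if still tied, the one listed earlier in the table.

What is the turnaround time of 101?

Schedule: | 101 0-4 | 103 4-6 | 104 6-7 | 102 7-15 | 105 15-17 | 106 17-25 |
Completion: 101=4  102=15  103=6  104=7  105=17  106=25
Turnaround(101) = completion − arrival = 4 − 0 = 4

4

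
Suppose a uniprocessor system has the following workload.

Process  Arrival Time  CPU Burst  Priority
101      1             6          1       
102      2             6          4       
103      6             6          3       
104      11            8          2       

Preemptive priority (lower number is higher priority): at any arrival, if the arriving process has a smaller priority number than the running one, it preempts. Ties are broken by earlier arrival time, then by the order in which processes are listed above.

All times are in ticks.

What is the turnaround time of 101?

Schedule: | idle 0-1 | 101 1-7 | 103 7-11 | 104 11-19 | 103 19-21 | 102 21-27 |
Completion: 101=7  102=27  103=21  104=19
Turnaround (C−A): 101=6  102=25  103=15  104=8
Turnaround(101) = completion − arrival = 7 − 1 = 6

6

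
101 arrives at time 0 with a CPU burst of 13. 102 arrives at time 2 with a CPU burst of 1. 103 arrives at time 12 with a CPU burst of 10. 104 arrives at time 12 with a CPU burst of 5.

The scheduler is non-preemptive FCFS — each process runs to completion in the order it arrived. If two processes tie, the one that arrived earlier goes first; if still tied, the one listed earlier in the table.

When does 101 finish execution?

13

Schedule: | 101 0-13 | 102 13-14 | 103 14-24 | 104 24-29 |
Completion: 101=13  102=14  103=24  104=29
Turnaround (C−A): 101=13  102=12  103=12  104=17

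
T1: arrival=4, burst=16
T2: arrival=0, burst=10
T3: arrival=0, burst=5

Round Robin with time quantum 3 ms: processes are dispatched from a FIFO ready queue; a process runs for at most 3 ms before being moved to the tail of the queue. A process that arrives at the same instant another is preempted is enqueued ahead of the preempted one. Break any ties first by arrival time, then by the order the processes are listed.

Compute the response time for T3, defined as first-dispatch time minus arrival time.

3

Timeline: | T2 0-3 | T3 3-6 | T2 6-9 | T1 9-12 | T3 12-14 | T2 14-17 | T1 17-20 | T2 20-21 | T1 21-31 |
Completion: T1=31  T2=21  T3=14
Response(T3) = first start − arrival = 3 − 0 = 3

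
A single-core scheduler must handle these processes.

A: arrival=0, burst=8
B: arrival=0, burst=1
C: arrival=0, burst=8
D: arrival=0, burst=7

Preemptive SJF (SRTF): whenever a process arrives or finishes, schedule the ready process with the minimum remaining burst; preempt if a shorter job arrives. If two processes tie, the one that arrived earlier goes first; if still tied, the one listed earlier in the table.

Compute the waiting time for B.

Gantt: | B 0-1 | D 1-8 | A 8-16 | C 16-24 |
Completion: A=16  B=1  C=24  D=8
Turnaround (C−A): A=16  B=1  C=24  D=8
Waiting(B) = turnaround − burst = 1 − 1 = 0

0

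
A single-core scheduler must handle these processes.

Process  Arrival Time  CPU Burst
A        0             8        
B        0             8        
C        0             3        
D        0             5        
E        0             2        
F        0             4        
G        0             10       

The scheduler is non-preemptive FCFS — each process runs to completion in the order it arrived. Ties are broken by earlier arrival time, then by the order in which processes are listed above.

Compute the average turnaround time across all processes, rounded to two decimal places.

Gantt: | A 0-8 | B 8-16 | C 16-19 | D 19-24 | E 24-26 | F 26-30 | G 30-40 |
Completion: A=8  B=16  C=19  D=24  E=26  F=30  G=40
Turnaround (C−A): A=8  B=16  C=19  D=24  E=26  F=30  G=40
Turnaround times: A=8, B=16, C=19, D=24, E=26, F=30, G=40
Average turnaround = (8+16+19+24+26+30+40) / 7 = 163/7 = 23.29

23.29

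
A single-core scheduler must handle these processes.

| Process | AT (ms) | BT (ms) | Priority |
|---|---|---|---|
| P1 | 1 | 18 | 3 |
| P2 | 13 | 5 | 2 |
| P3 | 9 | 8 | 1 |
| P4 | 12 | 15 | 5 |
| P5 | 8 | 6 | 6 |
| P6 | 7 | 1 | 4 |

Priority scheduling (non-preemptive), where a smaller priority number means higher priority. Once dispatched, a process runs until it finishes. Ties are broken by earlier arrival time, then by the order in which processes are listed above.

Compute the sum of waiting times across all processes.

110

Schedule: | idle 0-1 | P1 1-19 | P3 19-27 | P2 27-32 | P6 32-33 | P4 33-48 | P5 48-54 |
Completion: P1=19  P2=32  P3=27  P4=48  P5=54  P6=33
Waiting = turnaround − burst: P1=0, P2=14, P3=10, P4=21, P5=40, P6=25
Total waiting = 0 + 14 + 10 + 21 + 40 + 25 = 110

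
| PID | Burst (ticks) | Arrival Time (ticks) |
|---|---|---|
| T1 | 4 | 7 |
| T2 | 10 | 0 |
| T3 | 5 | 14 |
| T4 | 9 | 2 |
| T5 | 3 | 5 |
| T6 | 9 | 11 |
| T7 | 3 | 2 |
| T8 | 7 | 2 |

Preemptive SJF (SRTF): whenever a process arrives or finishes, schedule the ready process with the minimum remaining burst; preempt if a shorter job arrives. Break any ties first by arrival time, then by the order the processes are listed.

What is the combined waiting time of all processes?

Schedule: | T2 0-2 | T7 2-5 | T5 5-8 | T1 8-12 | T8 12-19 | T3 19-24 | T2 24-32 | T4 32-41 | T6 41-50 |
Completion: T1=12  T2=32  T3=24  T4=41  T5=8  T6=50  T7=5  T8=19
Waiting = turnaround − burst: T1=1, T2=22, T3=5, T4=30, T5=0, T6=30, T7=0, T8=10
Total waiting = 1 + 22 + 5 + 30 + 0 + 30 + 0 + 10 = 98

98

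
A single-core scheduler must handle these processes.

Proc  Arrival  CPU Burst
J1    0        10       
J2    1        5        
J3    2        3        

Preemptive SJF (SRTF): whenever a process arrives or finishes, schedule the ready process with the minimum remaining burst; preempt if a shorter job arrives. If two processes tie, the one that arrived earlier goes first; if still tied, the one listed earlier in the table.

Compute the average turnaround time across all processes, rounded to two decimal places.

9.67

Schedule: | J1 0-1 | J2 1-2 | J3 2-5 | J2 5-9 | J1 9-18 |
Completion: J1=18  J2=9  J3=5
Turnaround times: J1=18, J2=8, J3=3
Average turnaround = (18+8+3) / 3 = 29/3 = 9.67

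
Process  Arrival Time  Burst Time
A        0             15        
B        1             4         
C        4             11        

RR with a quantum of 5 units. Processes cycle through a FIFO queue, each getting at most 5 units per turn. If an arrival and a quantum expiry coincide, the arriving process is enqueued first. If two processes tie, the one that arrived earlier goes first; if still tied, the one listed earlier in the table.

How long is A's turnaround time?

Timeline: | A 0-5 | B 5-9 | C 9-14 | A 14-19 | C 19-24 | A 24-29 | C 29-30 |
Completion: A=29  B=9  C=30
Turnaround (C−A): A=29  B=8  C=26
Turnaround(A) = completion − arrival = 29 − 0 = 29

29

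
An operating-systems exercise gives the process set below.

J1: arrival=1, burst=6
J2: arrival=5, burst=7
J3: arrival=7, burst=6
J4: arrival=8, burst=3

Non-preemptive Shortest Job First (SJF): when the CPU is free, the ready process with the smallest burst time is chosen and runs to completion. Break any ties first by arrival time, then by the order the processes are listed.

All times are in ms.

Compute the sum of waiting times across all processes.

16

Timeline: | idle 0-1 | J1 1-7 | J3 7-13 | J4 13-16 | J2 16-23 |
Completion: J1=7  J2=23  J3=13  J4=16
Turnaround (C−A): J1=6  J2=18  J3=6  J4=8
Waiting = turnaround − burst: J1=0, J2=11, J3=0, J4=5
Total waiting = 0 + 11 + 0 + 5 = 16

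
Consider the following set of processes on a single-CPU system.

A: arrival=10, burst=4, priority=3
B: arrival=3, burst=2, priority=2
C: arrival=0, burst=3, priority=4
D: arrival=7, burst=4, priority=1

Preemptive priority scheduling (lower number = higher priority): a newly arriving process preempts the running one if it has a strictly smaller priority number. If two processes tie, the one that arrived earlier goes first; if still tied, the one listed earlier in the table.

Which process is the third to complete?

Timeline: | C 0-3 | B 3-5 | idle 5-7 | D 7-11 | A 11-15 |
Completion: A=15  B=5  C=3  D=11
Finish order: C → B → D → A

D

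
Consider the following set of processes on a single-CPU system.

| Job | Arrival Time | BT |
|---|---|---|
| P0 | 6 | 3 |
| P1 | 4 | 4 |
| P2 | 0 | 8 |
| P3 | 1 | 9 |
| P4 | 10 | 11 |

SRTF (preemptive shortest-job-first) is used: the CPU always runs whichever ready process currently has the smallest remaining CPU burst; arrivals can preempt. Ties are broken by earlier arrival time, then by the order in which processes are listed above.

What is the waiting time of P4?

Gantt: | P2 0-8 | P0 8-11 | P1 11-15 | P3 15-24 | P4 24-35 |
Completion: P0=11  P1=15  P2=8  P3=24  P4=35
Waiting(P4) = turnaround − burst = 25 − 11 = 14

14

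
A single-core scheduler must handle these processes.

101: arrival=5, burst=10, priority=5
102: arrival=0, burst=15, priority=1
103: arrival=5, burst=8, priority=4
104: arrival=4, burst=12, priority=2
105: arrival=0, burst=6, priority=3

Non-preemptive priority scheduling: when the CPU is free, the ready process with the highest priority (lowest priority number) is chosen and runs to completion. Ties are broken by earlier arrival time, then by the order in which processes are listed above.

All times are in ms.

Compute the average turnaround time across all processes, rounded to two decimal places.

Gantt: | 102 0-15 | 104 15-27 | 105 27-33 | 103 33-41 | 101 41-51 |
Completion: 101=51  102=15  103=41  104=27  105=33
Turnaround (C−A): 101=46  102=15  103=36  104=23  105=33
Turnaround times: 101=46, 102=15, 103=36, 104=23, 105=33
Average turnaround = (46+15+36+23+33) / 5 = 153/5 = 30.60

30.60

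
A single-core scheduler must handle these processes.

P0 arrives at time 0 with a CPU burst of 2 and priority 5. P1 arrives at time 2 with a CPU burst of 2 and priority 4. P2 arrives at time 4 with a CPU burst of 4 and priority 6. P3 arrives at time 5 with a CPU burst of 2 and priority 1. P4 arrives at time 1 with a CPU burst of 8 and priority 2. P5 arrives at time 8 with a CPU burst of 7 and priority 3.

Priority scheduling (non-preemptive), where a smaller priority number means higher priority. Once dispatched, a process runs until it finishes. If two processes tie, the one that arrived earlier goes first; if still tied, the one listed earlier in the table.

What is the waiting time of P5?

Timeline: | P0 0-2 | P4 2-10 | P3 10-12 | P5 12-19 | P1 19-21 | P2 21-25 |
Completion: P0=2  P1=21  P2=25  P3=12  P4=10  P5=19
Waiting(P5) = turnaround − burst = 11 − 7 = 4

4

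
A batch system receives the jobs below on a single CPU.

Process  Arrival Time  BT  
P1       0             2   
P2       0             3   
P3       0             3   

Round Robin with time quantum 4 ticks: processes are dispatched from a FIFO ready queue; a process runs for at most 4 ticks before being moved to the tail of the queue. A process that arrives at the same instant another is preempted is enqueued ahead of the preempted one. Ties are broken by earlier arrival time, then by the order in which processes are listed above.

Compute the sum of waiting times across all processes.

7

Gantt: | P1 0-2 | P2 2-5 | P3 5-8 |
Completion: P1=2  P2=5  P3=8
Waiting = turnaround − burst: P1=0, P2=2, P3=5
Total waiting = 0 + 2 + 5 = 7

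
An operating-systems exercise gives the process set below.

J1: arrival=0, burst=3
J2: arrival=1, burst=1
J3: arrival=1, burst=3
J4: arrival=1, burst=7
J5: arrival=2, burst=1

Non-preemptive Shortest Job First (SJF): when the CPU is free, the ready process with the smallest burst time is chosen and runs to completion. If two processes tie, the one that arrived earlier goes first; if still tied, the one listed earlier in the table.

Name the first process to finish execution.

Schedule: | J1 0-3 | J2 3-4 | J5 4-5 | J3 5-8 | J4 8-15 |
Completion: J1=3  J2=4  J3=8  J4=15  J5=5
Finish order: J1 → J2 → J5 → J3 → J4

J1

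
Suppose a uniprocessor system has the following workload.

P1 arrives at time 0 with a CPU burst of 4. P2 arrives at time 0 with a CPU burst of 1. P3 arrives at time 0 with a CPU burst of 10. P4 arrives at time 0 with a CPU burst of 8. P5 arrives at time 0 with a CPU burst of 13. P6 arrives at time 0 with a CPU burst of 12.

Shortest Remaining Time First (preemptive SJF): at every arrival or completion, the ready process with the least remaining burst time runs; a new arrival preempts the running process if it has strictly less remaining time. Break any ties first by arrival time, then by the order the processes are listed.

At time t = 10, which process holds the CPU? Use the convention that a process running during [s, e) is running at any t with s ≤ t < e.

Gantt: | P2 0-1 | P1 1-5 | P4 5-13 | P3 13-23 | P6 23-35 | P5 35-48 |
Completion: P1=5  P2=1  P3=23  P4=13  P5=48  P6=35

P4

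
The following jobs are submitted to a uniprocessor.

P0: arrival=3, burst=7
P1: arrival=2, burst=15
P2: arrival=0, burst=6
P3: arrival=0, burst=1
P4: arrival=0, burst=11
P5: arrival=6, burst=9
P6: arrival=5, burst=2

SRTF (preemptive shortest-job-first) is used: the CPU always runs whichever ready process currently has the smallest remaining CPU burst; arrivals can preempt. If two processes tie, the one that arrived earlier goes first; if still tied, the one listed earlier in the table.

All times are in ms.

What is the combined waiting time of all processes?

78

Schedule: | P3 0-1 | P2 1-7 | P6 7-9 | P0 9-16 | P5 16-25 | P4 25-36 | P1 36-51 |
Completion: P0=16  P1=51  P2=7  P3=1  P4=36  P5=25  P6=9
Waiting = turnaround − burst: P0=6, P1=34, P2=1, P3=0, P4=25, P5=10, P6=2
Total waiting = 6 + 34 + 1 + 0 + 25 + 10 + 2 = 78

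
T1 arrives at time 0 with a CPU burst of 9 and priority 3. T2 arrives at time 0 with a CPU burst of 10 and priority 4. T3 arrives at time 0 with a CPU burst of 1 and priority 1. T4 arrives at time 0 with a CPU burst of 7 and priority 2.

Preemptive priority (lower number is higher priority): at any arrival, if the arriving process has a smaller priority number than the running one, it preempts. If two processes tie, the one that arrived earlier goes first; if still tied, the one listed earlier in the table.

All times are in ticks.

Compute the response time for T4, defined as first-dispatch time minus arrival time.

Gantt: | T3 0-1 | T4 1-8 | T1 8-17 | T2 17-27 |
Completion: T1=17  T2=27  T3=1  T4=8
Turnaround (C−A): T1=17  T2=27  T3=1  T4=8
Response(T4) = first start − arrival = 1 − 0 = 1

1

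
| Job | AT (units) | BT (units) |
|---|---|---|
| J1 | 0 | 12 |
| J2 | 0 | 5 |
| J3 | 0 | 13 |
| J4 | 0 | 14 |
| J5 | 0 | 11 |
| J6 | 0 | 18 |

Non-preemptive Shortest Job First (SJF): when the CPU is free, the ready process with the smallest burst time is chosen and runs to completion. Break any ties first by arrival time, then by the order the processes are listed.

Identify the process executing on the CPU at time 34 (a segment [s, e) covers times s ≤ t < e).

J3

Timeline: | J2 0-5 | J5 5-16 | J1 16-28 | J3 28-41 | J4 41-55 | J6 55-73 |
Completion: J1=28  J2=5  J3=41  J4=55  J5=16  J6=73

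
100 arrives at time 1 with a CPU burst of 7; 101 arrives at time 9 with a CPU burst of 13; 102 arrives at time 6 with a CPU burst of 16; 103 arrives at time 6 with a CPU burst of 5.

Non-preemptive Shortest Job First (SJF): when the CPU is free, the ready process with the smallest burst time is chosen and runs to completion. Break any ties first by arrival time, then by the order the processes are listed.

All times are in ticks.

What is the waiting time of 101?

Timeline: | idle 0-1 | 100 1-8 | 103 8-13 | 101 13-26 | 102 26-42 |
Completion: 100=8  101=26  102=42  103=13
Waiting(101) = turnaround − burst = 17 − 13 = 4

4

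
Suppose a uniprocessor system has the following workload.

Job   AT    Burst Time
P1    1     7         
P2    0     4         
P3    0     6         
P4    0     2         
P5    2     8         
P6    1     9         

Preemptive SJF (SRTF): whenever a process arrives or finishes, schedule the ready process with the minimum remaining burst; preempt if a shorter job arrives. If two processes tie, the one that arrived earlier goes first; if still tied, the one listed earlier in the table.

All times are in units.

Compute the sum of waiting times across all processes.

62

Schedule: | P4 0-2 | P2 2-6 | P3 6-12 | P1 12-19 | P5 19-27 | P6 27-36 |
Completion: P1=19  P2=6  P3=12  P4=2  P5=27  P6=36
Waiting = turnaround − burst: P1=11, P2=2, P3=6, P4=0, P5=17, P6=26
Total waiting = 11 + 2 + 6 + 0 + 17 + 26 = 62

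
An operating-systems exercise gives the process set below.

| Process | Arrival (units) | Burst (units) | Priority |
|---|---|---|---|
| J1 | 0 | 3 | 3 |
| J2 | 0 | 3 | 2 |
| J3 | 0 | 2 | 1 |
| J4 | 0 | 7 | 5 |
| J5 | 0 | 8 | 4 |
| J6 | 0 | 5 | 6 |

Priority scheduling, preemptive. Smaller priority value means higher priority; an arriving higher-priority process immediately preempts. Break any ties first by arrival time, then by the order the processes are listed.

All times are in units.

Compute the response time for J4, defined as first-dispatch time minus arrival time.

16

Gantt: | J3 0-2 | J2 2-5 | J1 5-8 | J5 8-16 | J4 16-23 | J6 23-28 |
Completion: J1=8  J2=5  J3=2  J4=23  J5=16  J6=28
Turnaround (C−A): J1=8  J2=5  J3=2  J4=23  J5=16  J6=28
Response(J4) = first start − arrival = 16 − 0 = 16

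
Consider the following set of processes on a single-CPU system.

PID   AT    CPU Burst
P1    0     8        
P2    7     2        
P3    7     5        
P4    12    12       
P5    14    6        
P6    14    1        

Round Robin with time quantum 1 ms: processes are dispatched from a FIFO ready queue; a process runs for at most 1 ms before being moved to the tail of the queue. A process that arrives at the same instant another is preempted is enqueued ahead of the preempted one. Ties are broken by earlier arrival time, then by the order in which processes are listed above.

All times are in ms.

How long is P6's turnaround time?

3

Gantt: | P1 0-7 | P2 7-8 | P3 8-9 | P1 9-10 | P2 10-11 | P3 11-12 | P4 12-13 | P3 13-14 | P4 14-15 | P5 15-16 | P6 16-17 | P3 17-18 | P4 18-19 | P5 19-20 | P3 20-21 | P4 21-22 | P5 22-23 | P4 23-24 | P5 24-25 | P4 25-26 | P5 26-27 | P4 27-28 | P5 28-29 | P4 29-34 |
Completion: P1=10  P2=11  P3=21  P4=34  P5=29  P6=17
Turnaround (C−A): P1=10  P2=4  P3=14  P4=22  P5=15  P6=3
Turnaround(P6) = completion − arrival = 17 − 14 = 3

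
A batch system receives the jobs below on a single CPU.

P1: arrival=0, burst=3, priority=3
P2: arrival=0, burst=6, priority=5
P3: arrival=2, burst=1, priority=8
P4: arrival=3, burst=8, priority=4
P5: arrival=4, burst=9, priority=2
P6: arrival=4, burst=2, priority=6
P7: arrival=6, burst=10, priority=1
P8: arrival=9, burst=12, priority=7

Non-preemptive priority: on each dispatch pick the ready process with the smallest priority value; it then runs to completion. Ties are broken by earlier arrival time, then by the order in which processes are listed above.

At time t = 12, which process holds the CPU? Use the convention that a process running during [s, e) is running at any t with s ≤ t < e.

Gantt: | P1 0-3 | P4 3-11 | P7 11-21 | P5 21-30 | P2 30-36 | P6 36-38 | P8 38-50 | P3 50-51 |
Completion: P1=3  P2=36  P3=51  P4=11  P5=30  P6=38  P7=21  P8=50
Turnaround (C−A): P1=3  P2=36  P3=49  P4=8  P5=26  P6=34  P7=15  P8=41

P7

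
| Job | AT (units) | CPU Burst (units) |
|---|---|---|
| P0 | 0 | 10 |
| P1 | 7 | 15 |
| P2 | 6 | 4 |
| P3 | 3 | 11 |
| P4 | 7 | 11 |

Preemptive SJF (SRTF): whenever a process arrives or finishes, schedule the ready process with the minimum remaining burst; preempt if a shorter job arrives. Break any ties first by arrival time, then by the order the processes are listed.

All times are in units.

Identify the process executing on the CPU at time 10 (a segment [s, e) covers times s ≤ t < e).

Timeline: | P0 0-10 | P2 10-14 | P3 14-25 | P4 25-36 | P1 36-51 |
Completion: P0=10  P1=51  P2=14  P3=25  P4=36
Turnaround (C−A): P0=10  P1=44  P2=8  P3=22  P4=29

P2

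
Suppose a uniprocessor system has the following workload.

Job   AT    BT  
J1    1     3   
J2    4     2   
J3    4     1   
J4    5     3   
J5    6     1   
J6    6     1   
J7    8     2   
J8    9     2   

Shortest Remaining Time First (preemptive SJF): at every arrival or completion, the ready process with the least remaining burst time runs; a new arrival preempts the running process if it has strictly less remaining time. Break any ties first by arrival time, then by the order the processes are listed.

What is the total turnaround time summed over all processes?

Timeline: | idle 0-1 | J1 1-4 | J3 4-5 | J2 5-7 | J5 7-8 | J6 8-9 | J7 9-11 | J8 11-13 | J4 13-16 |
Completion: J1=4  J2=7  J3=5  J4=16  J5=8  J6=9  J7=11  J8=13
Turnaround (C−A): J1=3  J2=3  J3=1  J4=11  J5=2  J6=3  J7=3  J8=4
Turnaround = completion − arrival: J1=3, J2=3, J3=1, J4=11, J5=2, J6=3, J7=3, J8=4
Total turnaround = 3 + 3 + 1 + 11 + 2 + 3 + 3 + 4 = 30

30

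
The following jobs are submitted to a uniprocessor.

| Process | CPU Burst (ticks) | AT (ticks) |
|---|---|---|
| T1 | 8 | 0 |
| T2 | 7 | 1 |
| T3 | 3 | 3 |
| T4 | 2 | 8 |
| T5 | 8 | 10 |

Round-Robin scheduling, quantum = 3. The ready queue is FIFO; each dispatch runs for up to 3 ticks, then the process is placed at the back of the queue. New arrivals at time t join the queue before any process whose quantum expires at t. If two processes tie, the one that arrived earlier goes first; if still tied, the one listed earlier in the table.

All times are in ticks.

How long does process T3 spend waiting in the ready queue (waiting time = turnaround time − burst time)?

3

Timeline: | T1 0-3 | T2 3-6 | T3 6-9 | T1 9-12 | T2 12-15 | T4 15-17 | T5 17-20 | T1 20-22 | T2 22-23 | T5 23-28 |
Completion: T1=22  T2=23  T3=9  T4=17  T5=28
Turnaround (C−A): T1=22  T2=22  T3=6  T4=9  T5=18
Waiting(T3) = turnaround − burst = 6 − 3 = 3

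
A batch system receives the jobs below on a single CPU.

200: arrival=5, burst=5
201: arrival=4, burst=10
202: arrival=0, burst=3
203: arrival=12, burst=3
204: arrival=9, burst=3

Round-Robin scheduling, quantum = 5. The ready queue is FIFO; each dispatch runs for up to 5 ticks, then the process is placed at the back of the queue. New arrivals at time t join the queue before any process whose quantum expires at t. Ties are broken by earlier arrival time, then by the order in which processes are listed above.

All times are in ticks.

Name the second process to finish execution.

Timeline: | 202 0-3 | idle 3-4 | 201 4-9 | 200 9-14 | 204 14-17 | 201 17-22 | 203 22-25 |
Completion: 200=14  201=22  202=3  203=25  204=17
Finish order: 202 → 200 → 204 → 201 → 203

200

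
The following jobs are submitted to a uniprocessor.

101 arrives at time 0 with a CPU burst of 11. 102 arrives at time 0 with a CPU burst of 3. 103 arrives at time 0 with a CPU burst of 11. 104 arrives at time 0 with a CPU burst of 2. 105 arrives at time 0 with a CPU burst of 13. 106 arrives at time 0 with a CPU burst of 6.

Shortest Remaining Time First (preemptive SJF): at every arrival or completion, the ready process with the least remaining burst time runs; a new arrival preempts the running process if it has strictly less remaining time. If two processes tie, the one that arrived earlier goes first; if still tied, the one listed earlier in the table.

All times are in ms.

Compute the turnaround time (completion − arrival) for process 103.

33

Schedule: | 104 0-2 | 102 2-5 | 106 5-11 | 101 11-22 | 103 22-33 | 105 33-46 |
Completion: 101=22  102=5  103=33  104=2  105=46  106=11
Turnaround(103) = completion − arrival = 33 − 0 = 33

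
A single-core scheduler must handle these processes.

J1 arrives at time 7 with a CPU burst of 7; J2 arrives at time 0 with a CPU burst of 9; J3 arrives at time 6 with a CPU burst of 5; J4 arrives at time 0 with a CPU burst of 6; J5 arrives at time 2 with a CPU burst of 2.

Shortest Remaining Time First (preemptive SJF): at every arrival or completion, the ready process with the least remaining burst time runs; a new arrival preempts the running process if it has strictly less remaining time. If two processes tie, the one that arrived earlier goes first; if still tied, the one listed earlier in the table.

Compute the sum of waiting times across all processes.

30

Gantt: | J4 0-2 | J5 2-4 | J4 4-8 | J3 8-13 | J1 13-20 | J2 20-29 |
Completion: J1=20  J2=29  J3=13  J4=8  J5=4
Turnaround (C−A): J1=13  J2=29  J3=7  J4=8  J5=2
Waiting = turnaround − burst: J1=6, J2=20, J3=2, J4=2, J5=0
Total waiting = 6 + 20 + 2 + 2 + 0 = 30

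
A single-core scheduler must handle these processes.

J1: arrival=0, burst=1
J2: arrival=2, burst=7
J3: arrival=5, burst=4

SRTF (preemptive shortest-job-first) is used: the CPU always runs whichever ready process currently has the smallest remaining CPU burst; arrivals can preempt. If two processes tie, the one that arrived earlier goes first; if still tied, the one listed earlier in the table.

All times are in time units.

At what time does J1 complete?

1

Timeline: | J1 0-1 | idle 1-2 | J2 2-9 | J3 9-13 |
Completion: J1=1  J2=9  J3=13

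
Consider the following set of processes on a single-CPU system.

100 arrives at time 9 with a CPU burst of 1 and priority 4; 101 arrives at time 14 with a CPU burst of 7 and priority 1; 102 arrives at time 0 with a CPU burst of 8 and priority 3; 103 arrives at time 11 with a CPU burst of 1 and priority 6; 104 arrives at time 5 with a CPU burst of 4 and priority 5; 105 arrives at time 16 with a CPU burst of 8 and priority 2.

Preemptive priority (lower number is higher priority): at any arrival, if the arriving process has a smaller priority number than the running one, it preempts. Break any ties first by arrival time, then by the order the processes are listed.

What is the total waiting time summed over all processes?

11

Timeline: | 102 0-8 | 104 8-9 | 100 9-10 | 104 10-13 | 103 13-14 | 101 14-21 | 105 21-29 |
Completion: 100=10  101=21  102=8  103=14  104=13  105=29
Waiting = turnaround − burst: 100=0, 101=0, 102=0, 103=2, 104=4, 105=5
Total waiting = 0 + 0 + 0 + 2 + 4 + 5 = 11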